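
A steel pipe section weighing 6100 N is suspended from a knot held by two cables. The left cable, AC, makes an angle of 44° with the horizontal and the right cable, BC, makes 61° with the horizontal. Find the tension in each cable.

ΣF_x = 0: −T_AC·cos44° + T_BC·cos61° = 0 → T_BC = 1.48376·T_AC.
ΣF_y = 0: T_AC·sin44° + T_BC·sin61° = 6100.
Substitute: T_AC·(0.694658 + 1.48376·0.87462) = 6100 → T_AC = 3061.66 ≈ 3062 N.
Then T_BC = 1.48376 × 3061.66 = 4543 N.

T_AC = 3062 N, T_BC = 4543 N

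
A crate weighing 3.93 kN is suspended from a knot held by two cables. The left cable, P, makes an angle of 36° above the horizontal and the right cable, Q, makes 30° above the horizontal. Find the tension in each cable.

ΣF_x = 0: −T_P·cos36° + T_Q·cos30° = 0 → T_Q = 0.934172·T_P.
ΣF_y = 0: T_P·sin36° + T_Q·sin30° = 3.93.
Substitute: T_P·(0.587785 + 0.934172·0.5) = 3.93 → T_P = 3.72557 ≈ 3.726 kN.
Then T_Q = 0.934172 × 3.72557 = 3.480 kN.

T_P = 3.726 kN, T_Q = 3.480 kN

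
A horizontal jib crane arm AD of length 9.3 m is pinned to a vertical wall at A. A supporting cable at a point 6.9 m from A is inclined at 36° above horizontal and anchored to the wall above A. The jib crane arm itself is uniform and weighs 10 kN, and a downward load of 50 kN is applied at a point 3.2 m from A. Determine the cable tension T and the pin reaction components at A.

ΣM about A: T·sin36°·6.9 − 10·4.65 − 50·3.2 = 0 → T = 206.5/(6.9·0.587785) = 50.9158 ≈ 50.92 kN.
ΣF_x = 0: A_x − T·cos36° = 0 → A_x = 50.9158 × 0.809017 = 41.19 kN.
ΣF_y = 0: A_y + T·sin36° − 10 − 50 = 0 → A_y = 60 − 50.9158 × 0.587785 = 30.07 kN.

T = 50.92 kN, A_x = 41.19 kN, A_y = 30.07 kN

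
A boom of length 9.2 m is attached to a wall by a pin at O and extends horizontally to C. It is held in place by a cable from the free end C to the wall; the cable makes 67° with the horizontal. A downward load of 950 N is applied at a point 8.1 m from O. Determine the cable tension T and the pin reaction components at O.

T = 908.6 N, O_x = 355.0 N, O_y = 113.6 N

ΣM about O: T·sin67°·9.2 − 950·8.1 = 0 → T = 7695/(9.2·0.920505) = 908.646 ≈ 908.6 N.
ΣF_x = 0: O_x − T·cos67° = 0 → O_x = 908.646 × 0.390731 = 355.0 N.
ΣF_y = 0: O_y + T·sin67° − 950 = 0 → O_y = 950 − 908.646 × 0.920505 = 113.6 N.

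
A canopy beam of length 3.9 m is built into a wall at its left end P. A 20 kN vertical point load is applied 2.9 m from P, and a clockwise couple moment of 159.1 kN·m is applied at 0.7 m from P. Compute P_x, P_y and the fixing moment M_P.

P_x = 0, P_y = 20.00 kN, M_P = 217.1 kN·m

ΣF_x = 0: P_x = 0.
ΣF_y = 0: P_y − 20 = 0 → P_y = 20.00 kN.
ΣM about P: M_P − 20·2.9 − 159.1 = 0 → M_P = 217.1 kN·m.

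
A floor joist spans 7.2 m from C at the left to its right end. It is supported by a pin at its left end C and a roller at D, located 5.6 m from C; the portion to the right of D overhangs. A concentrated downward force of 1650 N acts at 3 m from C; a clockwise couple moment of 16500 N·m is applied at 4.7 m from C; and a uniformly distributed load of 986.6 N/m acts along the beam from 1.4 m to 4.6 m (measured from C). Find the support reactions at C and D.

C_x = 0, C_y = -714.6 N, D_y = 5522 N

Resultant of the distributed load: 986.6 × 3.2 = 3157.12 N at 3 m from C.
Moments about C: D_y·5.6 − 1650·3 − 16500 − (986.6·3.2)·3 = 0 → D_y = 30921.36/5.6 = 5521.67 ≈ 5522 N.
ΣF_y = 0: C_y + 5521.67 − 1650 − 986.6·3.2 = 0 → C_y = -714.6 N.
ΣF_x = 0: no horizontal applied forces, so C_x = 0.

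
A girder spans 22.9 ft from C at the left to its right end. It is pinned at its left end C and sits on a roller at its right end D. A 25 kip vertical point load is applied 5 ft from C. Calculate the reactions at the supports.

C_x = 0, C_y = 19.54 kip, D_y = 5.459 kip

ΣM about C: D_y·22.9 − 25·5 = 0 → D_y = 125/22.9 = 5.45852 ≈ 5.459 kip.
ΣF_y = 0: C_y + 5.45852 − 25 = 0 → C_y = 19.54 kip.
ΣF_x = 0: no horizontal applied forces, so C_x = 0.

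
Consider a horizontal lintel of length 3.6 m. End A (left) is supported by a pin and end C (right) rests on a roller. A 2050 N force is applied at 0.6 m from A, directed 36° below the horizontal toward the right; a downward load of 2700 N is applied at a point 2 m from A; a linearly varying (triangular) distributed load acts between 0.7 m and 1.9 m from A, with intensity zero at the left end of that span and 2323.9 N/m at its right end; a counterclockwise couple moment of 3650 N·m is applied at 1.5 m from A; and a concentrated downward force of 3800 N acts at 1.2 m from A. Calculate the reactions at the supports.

Resultant of the triangular load: ½ × 2323.9 × 1.2 = 1394.34 N, acting at 1.5 m from A (one-third of the span from the peak).
Taking moments about A: C_y·3.6 − 2050·sin36°·0.6 − 2700·2 − (½·2323.9·1.2)·1.5 + 3650 − 3800·1.2 = 0 → C_y = 9124.49/3.6 = 2534.58 ≈ 2535 N.
ΣF_y = 0: A_y + 2534.58 − 2050·sin36° − 2700 − ½·2323.9·1.2 − 3800 = 0 → A_y = 6565 N.
ΣF_x = 0: A_x + 2050·cos36° = 0 → A_x = -1658 N.

A_x = -1658 N, A_y = 6565 N, C_y = 2535 N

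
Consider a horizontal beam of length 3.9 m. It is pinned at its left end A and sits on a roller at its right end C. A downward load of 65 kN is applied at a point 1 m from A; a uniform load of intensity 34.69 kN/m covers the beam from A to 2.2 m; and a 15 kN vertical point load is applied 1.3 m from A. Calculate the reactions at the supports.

Resultant of the distributed load: 34.69 × 2.2 = 76.318 kN at 1.1 m from A.
Moments about A: C_y·3.9 − 65·1 − (34.69·2.2)·1.1 − 15·1.3 = 0 → C_y = 168.4498/3.9 = 43.1923 ≈ 43.19 kN.
ΣF_y = 0: A_y + 43.1923 − 65 − 34.69·2.2 − 15 = 0 → A_y = 113.1 kN.
ΣF_x = 0: no horizontal applied forces, so A_x = 0.

A_x = 0, A_y = 113.1 kN, C_y = 43.19 kN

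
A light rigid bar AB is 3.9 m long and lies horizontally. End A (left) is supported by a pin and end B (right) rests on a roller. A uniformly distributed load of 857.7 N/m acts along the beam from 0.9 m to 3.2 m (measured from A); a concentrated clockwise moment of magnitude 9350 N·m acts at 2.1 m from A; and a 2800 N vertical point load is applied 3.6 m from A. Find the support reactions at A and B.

A_x = 0, A_y = -1246 N, B_y = 6019 N

Resultant of the distributed load: 857.7 × 2.3 = 1972.71 N at 2.05 m from A.
ΣM about A: B_y·3.9 − (857.7·2.3)·2.05 − 9350 − 2800·3.6 = 0 → B_y = 23474.0555/3.9 = 6018.99 ≈ 6019 N.
ΣF_y = 0: A_y + 6018.99 − 857.7·2.3 − 2800 = 0 → A_y = -1246 N.
ΣF_x = 0: no horizontal applied forces, so A_x = 0.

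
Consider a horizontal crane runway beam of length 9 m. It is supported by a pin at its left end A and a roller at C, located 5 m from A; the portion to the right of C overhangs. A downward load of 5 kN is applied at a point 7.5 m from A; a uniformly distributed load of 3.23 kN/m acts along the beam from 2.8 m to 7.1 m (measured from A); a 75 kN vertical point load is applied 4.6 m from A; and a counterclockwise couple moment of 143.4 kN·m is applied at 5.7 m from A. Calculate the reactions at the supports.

Resultant of the distributed load: 3.23 × 4.3 = 13.889 kN at 4.95 m from A.
ΣM about A: C_y·5 − 5·7.5 − (3.23·4.3)·4.95 − 75·4.6 + 143.4 = 0 → C_y = 307.85055/5 = 61.5701 ≈ 61.57 kN.
ΣF_y = 0: A_y + 61.5701 − 5 − 3.23·4.3 − 75 = 0 → A_y = 32.32 kN.
ΣF_x = 0: no horizontal applied forces, so A_x = 0.

A_x = 0, A_y = 32.32 kN, C_y = 61.57 kN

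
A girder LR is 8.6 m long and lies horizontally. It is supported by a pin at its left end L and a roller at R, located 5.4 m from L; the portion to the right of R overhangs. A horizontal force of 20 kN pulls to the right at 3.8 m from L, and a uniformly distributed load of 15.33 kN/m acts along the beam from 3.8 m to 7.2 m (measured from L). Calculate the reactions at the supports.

L_x = -20.00 kN, L_y = -0.9652 kN, R_y = 53.09 kN

Resultant of the distributed load: 15.33 × 3.4 = 52.122 kN at 5.5 m from L.
Taking moments about L: R_y·5.4 − (15.33·3.4)·5.5 = 0 → R_y = 286.671/5.4 = 53.0872 ≈ 53.09 kN.
ΣF_y = 0: L_y + 53.0872 − 15.33·3.4 = 0 → L_y = -0.9652 kN.
ΣF_x = 0: L_x + 20 = 0 → L_x = -20.00 kN.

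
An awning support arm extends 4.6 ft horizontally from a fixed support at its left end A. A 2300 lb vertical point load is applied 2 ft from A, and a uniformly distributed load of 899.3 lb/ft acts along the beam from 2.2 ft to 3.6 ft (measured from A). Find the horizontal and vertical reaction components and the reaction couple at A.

A_x = 0, A_y = 3559 lb, M_A = 8251 lb·ft

Resultant of the distributed load: 899.3 × 1.4 = 1259.02 lb at 2.9 ft from A.
ΣF_x = 0: A_x = 0.
ΣF_y = 0: A_y − 2300 − 899.3·1.4 = 0 → A_y = 3559 lb.
ΣM about A: M_A − 2300·2 − (899.3·1.4)·2.9 = 0 → M_A = 8251 lb·ft.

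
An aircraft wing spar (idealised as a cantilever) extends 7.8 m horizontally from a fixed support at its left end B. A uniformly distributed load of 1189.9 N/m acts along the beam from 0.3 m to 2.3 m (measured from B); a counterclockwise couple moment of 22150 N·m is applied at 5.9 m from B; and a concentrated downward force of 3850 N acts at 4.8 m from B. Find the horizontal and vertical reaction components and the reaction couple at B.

Resultant of the distributed load: 1189.9 × 2 = 2379.8 N at 1.3 m from B.
ΣF_x = 0: B_x = 0.
ΣF_y = 0: B_y − 1189.9·2 − 3850 = 0 → B_y = 6230 N.
ΣM about B: M_B − (1189.9·2)·1.3 + 22150 − 3850·4.8 = 0 → M_B = -576.3 N·m.

B_x = 0, B_y = 6230 N, M_B = -576.3 N·m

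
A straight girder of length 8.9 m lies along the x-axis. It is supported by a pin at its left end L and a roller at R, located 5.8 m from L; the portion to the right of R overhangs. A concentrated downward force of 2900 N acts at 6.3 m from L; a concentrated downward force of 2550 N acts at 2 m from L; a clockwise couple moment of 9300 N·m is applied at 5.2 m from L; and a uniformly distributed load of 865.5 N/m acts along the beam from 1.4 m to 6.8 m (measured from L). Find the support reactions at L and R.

L_x = 0, L_y = 1187 N, R_y = 8937 N

Resultant of the distributed load: 865.5 × 5.4 = 4673.7 N at 4.1 m from L.
Moments about L: R_y·5.8 − 2900·6.3 − 2550·2 − 9300 − (865.5·5.4)·4.1 = 0 → R_y = 51832.17/5.8 = 8936.58 ≈ 8937 N.
ΣF_y = 0: L_y + 8936.58 − 2900 − 2550 − 865.5·5.4 = 0 → L_y = 1187 N.
ΣF_x = 0: no horizontal applied forces, so L_x = 0.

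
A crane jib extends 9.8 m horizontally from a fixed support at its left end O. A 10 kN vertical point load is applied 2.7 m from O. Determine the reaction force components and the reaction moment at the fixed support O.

ΣF_x = 0: O_x = 0.
ΣF_y = 0: O_y − 10 = 0 → O_y = 10.00 kN.
ΣM about O: M_O − 10·2.7 = 0 → M_O = 27.00 kN·m.

O_x = 0, O_y = 10.00 kN, M_O = 27.00 kN·m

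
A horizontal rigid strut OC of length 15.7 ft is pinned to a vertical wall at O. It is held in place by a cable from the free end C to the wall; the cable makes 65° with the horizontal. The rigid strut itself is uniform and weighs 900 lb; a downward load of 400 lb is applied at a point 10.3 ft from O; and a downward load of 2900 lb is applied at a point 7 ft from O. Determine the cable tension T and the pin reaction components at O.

ΣM about O: T·sin65°·15.7 − 900·7.85 − 400·10.3 − 2900·7 = 0 → T = 31485/(15.7·0.906308) = 2212.73 ≈ 2213 lb.
ΣF_x = 0: O_x − T·cos65° = 0 → O_x = 2212.73 × 0.422618 = 935.1 lb.
ΣF_y = 0: O_y + T·sin65° − 900 − 400 − 2900 = 0 → O_y = 4200 − 2212.73 × 0.906308 = 2195 lb.

T = 2213 lb, O_x = 935.1 lb, O_y = 2195 lb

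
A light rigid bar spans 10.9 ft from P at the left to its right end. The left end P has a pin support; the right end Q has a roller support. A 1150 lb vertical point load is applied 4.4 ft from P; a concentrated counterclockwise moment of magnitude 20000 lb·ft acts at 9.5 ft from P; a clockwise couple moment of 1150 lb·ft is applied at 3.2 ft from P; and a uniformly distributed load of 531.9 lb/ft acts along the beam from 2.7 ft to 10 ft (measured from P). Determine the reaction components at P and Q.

Resultant of the distributed load: 531.9 × 7.3 = 3882.87 lb at 6.35 ft from P.
ΣM about P: Q_y·10.9 − 1150·4.4 + 20000 − 1150 − (531.9·7.3)·6.35 = 0 → Q_y = 10866.2245/10.9 = 996.901 ≈ 996.9 lb.
ΣF_y = 0: P_y + 996.901 − 1150 − 531.9·7.3 = 0 → P_y = 4036 lb.
ΣF_x = 0: no horizontal applied forces, so P_x = 0.

P_x = 0, P_y = 4036 lb, Q_y = 996.9 lb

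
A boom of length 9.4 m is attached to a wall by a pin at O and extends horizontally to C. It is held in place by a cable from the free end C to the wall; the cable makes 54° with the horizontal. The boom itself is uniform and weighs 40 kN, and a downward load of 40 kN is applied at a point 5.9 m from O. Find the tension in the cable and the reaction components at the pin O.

T = 55.75 kN, O_x = 32.77 kN, O_y = 34.89 kN

ΣM about O: T·sin54°·9.4 − 40·4.7 − 40·5.9 = 0 → T = 424/(9.4·0.809017) = 55.7546 ≈ 55.75 kN.
ΣF_x = 0: O_x − T·cos54° = 0 → O_x = 55.7546 × 0.587785 = 32.77 kN.
ΣF_y = 0: O_y + T·sin54° − 40 − 40 = 0 → O_y = 80 − 55.7546 × 0.809017 = 34.89 kN.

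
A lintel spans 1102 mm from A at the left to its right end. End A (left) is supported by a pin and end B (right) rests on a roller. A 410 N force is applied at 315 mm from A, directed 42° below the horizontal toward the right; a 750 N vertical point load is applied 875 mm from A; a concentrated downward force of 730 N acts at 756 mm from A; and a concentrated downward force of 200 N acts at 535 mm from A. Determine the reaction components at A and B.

Moments about A: B_y·1102 − 410·sin42°·315 − 750·875 − 730·756 − 200·535 = 0 → B_y = 1401550/1102 = 1271.82 ≈ 1272 N.
ΣF_y = 0: A_y + 1271.82 − 410·sin42° − 750 − 730 − 200 = 0 → A_y = 682.5 N.
ΣF_x = 0: A_x + 410·cos42° = 0 → A_x = -304.7 N.

A_x = -304.7 N, A_y = 682.5 N, B_y = 1272 N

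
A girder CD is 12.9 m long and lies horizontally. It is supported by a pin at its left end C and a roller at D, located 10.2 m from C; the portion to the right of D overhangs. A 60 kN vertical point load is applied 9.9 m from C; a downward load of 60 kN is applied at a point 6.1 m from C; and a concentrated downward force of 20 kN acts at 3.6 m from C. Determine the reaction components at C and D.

C_x = 0, C_y = 38.82 kN, D_y = 101.2 kN

Moments about C: D_y·10.2 − 60·9.9 − 60·6.1 − 20·3.6 = 0 → D_y = 1032/10.2 = 101.176 ≈ 101.2 kN.
ΣF_y = 0: C_y + 101.176 − 60 − 60 − 20 = 0 → C_y = 38.82 kN.
ΣF_x = 0: no horizontal applied forces, so C_x = 0.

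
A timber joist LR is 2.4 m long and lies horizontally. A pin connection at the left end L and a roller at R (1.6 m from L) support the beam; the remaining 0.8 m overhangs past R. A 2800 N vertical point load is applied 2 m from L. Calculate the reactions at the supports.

L_x = 0, L_y = -700.0 N, R_y = 3500 N

ΣM about L: R_y·1.6 − 2800·2 = 0 → R_y = 5600/1.6 = 3500 N.
ΣF_y = 0: L_y + 3500 − 2800 = 0 → L_y = -700.0 N.
ΣF_x = 0: no horizontal applied forces, so L_x = 0.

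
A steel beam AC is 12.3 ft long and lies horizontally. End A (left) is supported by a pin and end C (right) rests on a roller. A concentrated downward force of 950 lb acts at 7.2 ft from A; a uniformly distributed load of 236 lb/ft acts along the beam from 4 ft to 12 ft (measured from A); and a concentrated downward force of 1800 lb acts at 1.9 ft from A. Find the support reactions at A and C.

Resultant of the distributed load: 236 × 8 = 1888 lb at 8 ft from A.
Taking moments about A: C_y·12.3 − 950·7.2 − (236·8)·8 − 1800·1.9 = 0 → C_y = 25364/12.3 = 2062.11 ≈ 2062 lb.
ΣF_y = 0: A_y + 2062.11 − 950 − 236·8 − 1800 = 0 → A_y = 2576 lb.
ΣF_x = 0: no horizontal applied forces, so A_x = 0.

A_x = 0, A_y = 2576 lb, C_y = 2062 lb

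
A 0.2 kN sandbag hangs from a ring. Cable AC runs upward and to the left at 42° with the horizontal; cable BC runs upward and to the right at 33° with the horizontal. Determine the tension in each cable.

T_AC = 0.1737 kN, T_BC = 0.1539 kN

ΣF_x = 0: −T_AC·cos42° + T_BC·cos33° = 0 → T_BC = 0.886099·T_AC.
ΣF_y = 0: T_AC·sin42° + T_BC·sin33° = 0.2.
Substitute: T_AC·(0.669131 + 0.886099·0.544639) = 0.2 → T_AC = 0.173651 ≈ 0.1737 kN.
Then T_BC = 0.886099 × 0.173651 = 0.1539 kN.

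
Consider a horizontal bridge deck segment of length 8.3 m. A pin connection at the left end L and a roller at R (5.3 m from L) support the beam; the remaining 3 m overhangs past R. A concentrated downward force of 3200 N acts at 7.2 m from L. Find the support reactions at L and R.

ΣM about L: R_y·5.3 − 3200·7.2 = 0 → R_y = 23040/5.3 = 4347.17 ≈ 4347 N.
ΣF_y = 0: L_y + 4347.17 − 3200 = 0 → L_y = -1147 N.
ΣF_x = 0: no horizontal applied forces, so L_x = 0.

L_x = 0, L_y = -1147 N, R_y = 4347 N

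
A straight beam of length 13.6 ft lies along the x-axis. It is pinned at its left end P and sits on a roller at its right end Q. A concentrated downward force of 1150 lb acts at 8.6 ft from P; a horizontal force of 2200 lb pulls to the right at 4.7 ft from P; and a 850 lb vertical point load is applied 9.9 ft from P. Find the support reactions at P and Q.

Moments about P: Q_y·13.6 − 1150·8.6 − 850·9.9 = 0 → Q_y = 18305/13.6 = 1345.96 ≈ 1346 lb.
ΣF_y = 0: P_y + 1345.96 − 1150 − 850 = 0 → P_y = 654.0 lb.
ΣF_x = 0: P_x + 2200 = 0 → P_x = -2200 lb.

P_x = -2200 lb, P_y = 654.0 lb, Q_y = 1346 lb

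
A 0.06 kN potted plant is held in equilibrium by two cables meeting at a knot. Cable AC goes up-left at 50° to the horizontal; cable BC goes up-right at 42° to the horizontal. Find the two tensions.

T_AC = 0.04462 kN, T_BC = 0.03859 kN

ΣF_x = 0: −T_AC·cos50° + T_BC·cos42° = 0 → T_BC = 0.864956·T_AC.
ΣF_y = 0: T_AC·sin50° + T_BC·sin42° = 0.06.
Substitute: T_AC·(0.766044 + 0.864956·0.669131) = 0.06 → T_AC = 0.0446159 ≈ 0.04462 kN.
Then T_BC = 0.864956 × 0.0446159 = 0.03859 kN.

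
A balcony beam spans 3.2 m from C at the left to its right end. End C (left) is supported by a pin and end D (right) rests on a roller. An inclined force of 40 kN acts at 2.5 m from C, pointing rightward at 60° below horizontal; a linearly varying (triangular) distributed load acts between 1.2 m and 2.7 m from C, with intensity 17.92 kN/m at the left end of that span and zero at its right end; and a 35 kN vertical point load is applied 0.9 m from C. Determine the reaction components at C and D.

Resultant of the triangular load: ½ × 17.92 × 1.5 = 13.44 kN, acting at 1.7 m from C (one-third of the span from the peak).
Taking moments about C: D_y·3.2 − 40·sin60°·2.5 − (½·17.92·1.5)·1.7 − 35·0.9 = 0 → D_y = 140.951/3.2 = 44.0472 ≈ 44.05 kN.
ΣF_y = 0: C_y + 44.0472 − 40·sin60° − ½·17.92·1.5 − 35 = 0 → C_y = 39.03 kN.
ΣF_x = 0: C_x + 40·cos60° = 0 → C_x = -20.00 kN.

C_x = -20.00 kN, C_y = 39.03 kN, D_y = 44.05 kN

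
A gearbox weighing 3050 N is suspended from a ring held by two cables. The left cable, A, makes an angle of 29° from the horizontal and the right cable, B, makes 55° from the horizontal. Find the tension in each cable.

ΣF_x = 0: −T_A·cos29° + T_B·cos55° = 0 → T_B = 1.52485·T_A.
ΣF_y = 0: T_A·sin29° + T_B·sin55° = 3050.
Substitute: T_A·(0.48481 + 1.52485·0.819152) = 3050 → T_A = 1759.05 ≈ 1759 N.
Then T_B = 1.52485 × 1759.05 = 2682 N.

T_A = 1759 N, T_B = 2682 N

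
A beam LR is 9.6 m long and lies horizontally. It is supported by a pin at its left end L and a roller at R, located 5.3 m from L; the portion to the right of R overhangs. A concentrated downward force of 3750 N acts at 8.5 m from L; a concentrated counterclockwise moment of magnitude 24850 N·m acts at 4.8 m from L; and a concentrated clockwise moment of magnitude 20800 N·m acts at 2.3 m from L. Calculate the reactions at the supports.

L_x = 0, L_y = -1500 N, R_y = 5250 N

ΣM about L: R_y·5.3 − 3750·8.5 + 24850 − 20800 = 0 → R_y = 27825/5.3 = 5250 N.
ΣF_y = 0: L_y + 5250 − 3750 = 0 → L_y = -1500 N.
ΣF_x = 0: no horizontal applied forces, so L_x = 0.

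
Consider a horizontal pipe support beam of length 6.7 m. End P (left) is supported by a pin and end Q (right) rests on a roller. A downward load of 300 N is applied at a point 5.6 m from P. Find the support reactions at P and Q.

Moments about P: Q_y·6.7 − 300·5.6 = 0 → Q_y = 1680/6.7 = 250.746 ≈ 250.7 N.
ΣF_y = 0: P_y + 250.746 − 300 = 0 → P_y = 49.25 N.
ΣF_x = 0: no horizontal applied forces, so P_x = 0.

P_x = 0, P_y = 49.25 N, Q_y = 250.7 N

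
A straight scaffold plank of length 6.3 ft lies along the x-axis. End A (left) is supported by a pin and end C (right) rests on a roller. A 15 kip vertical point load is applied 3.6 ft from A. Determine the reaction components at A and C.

Moments about A: C_y·6.3 − 15·3.6 = 0 → C_y = 54/6.3 = 8.57143 ≈ 8.571 kip.
ΣF_y = 0: A_y + 8.57143 − 15 = 0 → A_y = 6.429 kip.
ΣF_x = 0: no horizontal applied forces, so A_x = 0.

A_x = 0, A_y = 6.429 kip, C_y = 8.571 kip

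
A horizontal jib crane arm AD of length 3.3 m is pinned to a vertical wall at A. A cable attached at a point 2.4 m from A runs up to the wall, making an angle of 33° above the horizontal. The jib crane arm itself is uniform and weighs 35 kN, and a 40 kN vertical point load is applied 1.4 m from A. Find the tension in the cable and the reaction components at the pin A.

ΣM about A: T·sin33°·2.4 − 35·1.65 − 40·1.4 = 0 → T = 113.75/(2.4·0.544639) = 87.0225 ≈ 87.02 kN.
ΣF_x = 0: A_x − T·cos33° = 0 → A_x = 87.0225 × 0.838671 = 72.98 kN.
ΣF_y = 0: A_y + T·sin33° − 35 − 40 = 0 → A_y = 75 − 87.0225 × 0.544639 = 27.60 kN.

T = 87.02 kN, A_x = 72.98 kN, A_y = 27.60 kN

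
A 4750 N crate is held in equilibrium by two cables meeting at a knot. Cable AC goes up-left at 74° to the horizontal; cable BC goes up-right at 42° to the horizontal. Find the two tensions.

T_AC = 3927 N, T_BC = 1457 N

ΣF_x = 0: −T_AC·cos74° + T_BC·cos42° = 0 → T_BC = 0.370907·T_AC.
ΣF_y = 0: T_AC·sin74° + T_BC·sin42° = 4750.
Substitute: T_AC·(0.961262 + 0.370907·0.669131) = 4750 → T_AC = 3927.41 ≈ 3927 N.
Then T_BC = 0.370907 × 3927.41 = 1457 N.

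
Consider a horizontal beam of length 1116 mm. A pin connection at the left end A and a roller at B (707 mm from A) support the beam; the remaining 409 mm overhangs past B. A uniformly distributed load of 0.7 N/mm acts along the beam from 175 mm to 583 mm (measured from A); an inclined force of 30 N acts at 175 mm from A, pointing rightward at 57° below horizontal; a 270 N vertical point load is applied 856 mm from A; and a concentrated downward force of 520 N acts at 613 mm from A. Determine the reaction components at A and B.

Resultant of the distributed load: 0.7 × 408 = 285.6 N at 379 mm from A.
Taking moments about A: B_y·707 − (0.7·408)·379 − 30·sin57°·175 − 270·856 − 520·613 = 0 → B_y = 662525/707 = 937.093 ≈ 937.1 N.
ΣF_y = 0: A_y + 937.093 − 0.7·408 − 30·sin57° − 270 − 520 = 0 → A_y = 163.7 N.
ΣF_x = 0: A_x + 30·cos57° = 0 → A_x = -16.34 N.

A_x = -16.34 N, A_y = 163.7 N, B_y = 937.1 N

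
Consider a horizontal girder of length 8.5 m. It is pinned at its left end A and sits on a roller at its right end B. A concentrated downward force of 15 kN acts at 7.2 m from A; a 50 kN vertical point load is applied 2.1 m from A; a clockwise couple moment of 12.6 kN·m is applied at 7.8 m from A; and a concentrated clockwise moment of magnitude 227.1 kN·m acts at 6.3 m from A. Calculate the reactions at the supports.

A_x = 0, A_y = 11.74 kN, B_y = 53.26 kN

Moments about A: B_y·8.5 − 15·7.2 − 50·2.1 − 12.6 − 227.1 = 0 → B_y = 452.7/8.5 = 53.2588 ≈ 53.26 kN.
ΣF_y = 0: A_y + 53.2588 − 15 − 50 = 0 → A_y = 11.74 kN.
ΣF_x = 0: no horizontal applied forces, so A_x = 0.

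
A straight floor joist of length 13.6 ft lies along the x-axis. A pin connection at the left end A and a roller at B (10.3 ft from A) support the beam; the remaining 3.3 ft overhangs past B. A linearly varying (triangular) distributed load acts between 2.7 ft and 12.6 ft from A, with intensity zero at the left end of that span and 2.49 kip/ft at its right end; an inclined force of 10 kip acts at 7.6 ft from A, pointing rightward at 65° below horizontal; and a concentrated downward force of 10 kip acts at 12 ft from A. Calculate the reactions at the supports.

A_x = -4.226 kip, A_y = 1.922 kip, B_y = 29.47 kip

Resultant of the triangular load: ½ × 2.49 × 9.9 = 12.3255 kip, acting at 9.3 ft from A (one-third of the span from the peak).
Taking moments about A: B_y·10.3 − (½·2.49·9.9)·9.3 − 10·sin65°·7.6 − 10·12 = 0 → B_y = 303.507/10.3 = 29.4667 ≈ 29.47 kip.
ΣF_y = 0: A_y + 29.4667 − ½·2.49·9.9 − 10·sin65° − 10 = 0 → A_y = 1.922 kip.
ΣF_x = 0: A_x + 10·cos65° = 0 → A_x = -4.226 kip.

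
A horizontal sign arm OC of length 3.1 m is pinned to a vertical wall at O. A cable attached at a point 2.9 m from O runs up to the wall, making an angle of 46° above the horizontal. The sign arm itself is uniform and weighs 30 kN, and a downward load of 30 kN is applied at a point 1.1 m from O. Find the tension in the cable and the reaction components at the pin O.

ΣM about O: T·sin46°·2.9 − 30·1.55 − 30·1.1 = 0 → T = 79.5/(2.9·0.71934) = 38.1096 ≈ 38.11 kN.
ΣF_x = 0: O_x − T·cos46° = 0 → O_x = 38.1096 × 0.694658 = 26.47 kN.
ΣF_y = 0: O_y + T·sin46° − 30 − 30 = 0 → O_y = 60 − 38.1096 × 0.71934 = 32.59 kN.

T = 38.11 kN, O_x = 26.47 kN, O_y = 32.59 kN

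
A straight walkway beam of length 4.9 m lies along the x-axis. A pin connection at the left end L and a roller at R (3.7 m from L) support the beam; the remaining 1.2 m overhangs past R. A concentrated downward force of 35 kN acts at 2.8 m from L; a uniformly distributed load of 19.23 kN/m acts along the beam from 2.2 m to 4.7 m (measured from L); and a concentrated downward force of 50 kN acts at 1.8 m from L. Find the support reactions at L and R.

L_x = 0, L_y = 37.44 kN, R_y = 95.64 kN

Resultant of the distributed load: 19.23 × 2.5 = 48.075 kN at 3.45 m from L.
Taking moments about L: R_y·3.7 − 35·2.8 − (19.23·2.5)·3.45 − 50·1.8 = 0 → R_y = 353.85875/3.7 = 95.6375 ≈ 95.64 kN.
ΣF_y = 0: L_y + 95.6375 − 35 − 19.23·2.5 − 50 = 0 → L_y = 37.44 kN.
ΣF_x = 0: no horizontal applied forces, so L_x = 0.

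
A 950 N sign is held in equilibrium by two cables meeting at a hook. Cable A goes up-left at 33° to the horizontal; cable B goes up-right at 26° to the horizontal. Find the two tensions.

T_A = 996.1 N, T_B = 929.5 N

ΣF_x = 0: −T_A·cos33° + T_B·cos26° = 0 → T_B = 0.933107·T_A.
ΣF_y = 0: T_A·sin33° + T_B·sin26° = 950.
Substitute: T_A·(0.544639 + 0.933107·0.438371) = 950 → T_A = 996.135 ≈ 996.1 N.
Then T_B = 0.933107 × 996.135 = 929.5 N.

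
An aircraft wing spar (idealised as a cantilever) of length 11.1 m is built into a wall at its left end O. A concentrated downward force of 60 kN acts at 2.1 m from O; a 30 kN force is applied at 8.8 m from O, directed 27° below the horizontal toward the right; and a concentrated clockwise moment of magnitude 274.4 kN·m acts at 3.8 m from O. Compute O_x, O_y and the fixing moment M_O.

ΣF_x = 0: O_x + 30·cos27° = 0 → O_x = -26.73 kN.
ΣF_y = 0: O_y − 60 − 30·sin27° = 0 → O_y = 73.62 kN.
ΣM about O: M_O − 60·2.1 − 30·sin27°·8.8 − 274.4 = 0 → M_O = 520.3 kN·m.

O_x = -26.73 kN, O_y = 73.62 kN, M_O = 520.3 kN·m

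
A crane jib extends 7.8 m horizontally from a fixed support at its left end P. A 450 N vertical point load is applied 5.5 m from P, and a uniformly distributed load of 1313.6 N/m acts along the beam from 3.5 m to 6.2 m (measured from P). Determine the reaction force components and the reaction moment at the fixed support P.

Resultant of the distributed load: 1313.6 × 2.7 = 3546.72 N at 4.85 m from P.
ΣF_x = 0: P_x = 0.
ΣF_y = 0: P_y − 450 − 1313.6·2.7 = 0 → P_y = 3997 N.
ΣM about P: M_P − 450·5.5 − (1313.6·2.7)·4.85 = 0 → M_P = 19680 N·m.

P_x = 0, P_y = 3997 N, M_P = 19680 N·m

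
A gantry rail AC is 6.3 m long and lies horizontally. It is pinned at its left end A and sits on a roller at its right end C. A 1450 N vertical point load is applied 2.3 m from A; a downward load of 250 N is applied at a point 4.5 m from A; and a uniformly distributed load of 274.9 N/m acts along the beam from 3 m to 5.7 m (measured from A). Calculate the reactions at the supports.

Resultant of the distributed load: 274.9 × 2.7 = 742.23 N at 4.35 m from A.
ΣM about A: C_y·6.3 − 1450·2.3 − 250·4.5 − (274.9·2.7)·4.35 = 0 → C_y = 7688.7005/6.3 = 1220.43 ≈ 1220 N.
ΣF_y = 0: A_y + 1220.43 − 1450 − 250 − 274.9·2.7 = 0 → A_y = 1222 N.
ΣF_x = 0: no horizontal applied forces, so A_x = 0.

A_x = 0, A_y = 1222 N, C_y = 1220 N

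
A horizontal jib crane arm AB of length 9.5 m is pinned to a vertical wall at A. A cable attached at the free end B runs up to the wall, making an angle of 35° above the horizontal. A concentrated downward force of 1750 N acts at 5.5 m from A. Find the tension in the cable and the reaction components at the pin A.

ΣM about A: T·sin35°·9.5 − 1750·5.5 = 0 → T = 9625/(9.5·0.573576) = 1766.39 ≈ 1766 N.
ΣF_x = 0: A_x − T·cos35° = 0 → A_x = 1766.39 × 0.819152 = 1447 N.
ΣF_y = 0: A_y + T·sin35° − 1750 = 0 → A_y = 1750 − 1766.39 × 0.573576 = 736.8 N.

T = 1766 N, A_x = 1447 N, A_y = 736.8 N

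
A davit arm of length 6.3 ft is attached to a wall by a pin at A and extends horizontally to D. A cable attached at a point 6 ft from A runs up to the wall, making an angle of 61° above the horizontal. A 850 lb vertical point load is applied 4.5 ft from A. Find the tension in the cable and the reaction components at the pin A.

T = 728.9 lb, A_x = 353.4 lb, A_y = 212.5 lb

ΣM about A: T·sin61°·6 − 850·4.5 = 0 → T = 3825/(6·0.87462) = 728.888 ≈ 728.9 lb.
ΣF_x = 0: A_x − T·cos61° = 0 → A_x = 728.888 × 0.48481 = 353.4 lb.
ΣF_y = 0: A_y + T·sin61° − 850 = 0 → A_y = 850 − 728.888 × 0.87462 = 212.5 lb.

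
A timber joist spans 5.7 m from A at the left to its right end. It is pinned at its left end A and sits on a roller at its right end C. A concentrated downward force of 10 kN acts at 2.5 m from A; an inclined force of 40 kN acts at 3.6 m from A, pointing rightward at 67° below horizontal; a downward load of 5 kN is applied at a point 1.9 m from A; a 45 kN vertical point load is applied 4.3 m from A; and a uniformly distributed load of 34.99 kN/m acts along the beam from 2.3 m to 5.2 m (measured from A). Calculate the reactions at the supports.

A_x = -15.63 kN, A_y = 68.28 kN, C_y = 130.0 kN

Resultant of the distributed load: 34.99 × 2.9 = 101.471 kN at 3.75 m from A.
ΣM about A: C_y·5.7 − 10·2.5 − 40·sin67°·3.6 − 5·1.9 − 45·4.3 − (34.99·2.9)·3.75 = 0 → C_y = 741.069/5.7 = 130.012 ≈ 130.0 kN.
ΣF_y = 0: A_y + 130.012 − 10 − 40·sin67° − 5 − 45 − 34.99·2.9 = 0 → A_y = 68.28 kN.
ΣF_x = 0: A_x + 40·cos67° = 0 → A_x = -15.63 kN.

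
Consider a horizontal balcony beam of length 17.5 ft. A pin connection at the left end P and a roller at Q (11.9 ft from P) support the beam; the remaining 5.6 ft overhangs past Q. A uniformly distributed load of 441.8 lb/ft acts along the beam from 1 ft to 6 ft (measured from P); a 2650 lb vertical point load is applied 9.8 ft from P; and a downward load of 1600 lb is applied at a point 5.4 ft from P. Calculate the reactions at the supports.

Resultant of the distributed load: 441.8 × 5 = 2209 lb at 3.5 ft from P.
Taking moments about P: Q_y·11.9 − (441.8·5)·3.5 − 2650·9.8 − 1600·5.4 = 0 → Q_y = 42341.5/11.9 = 3558.11 ≈ 3558 lb.
ΣF_y = 0: P_y + 3558.11 − 441.8·5 − 2650 − 1600 = 0 → P_y = 2901 lb.
ΣF_x = 0: no horizontal applied forces, so P_x = 0.

P_x = 0, P_y = 2901 lb, Q_y = 3558 lb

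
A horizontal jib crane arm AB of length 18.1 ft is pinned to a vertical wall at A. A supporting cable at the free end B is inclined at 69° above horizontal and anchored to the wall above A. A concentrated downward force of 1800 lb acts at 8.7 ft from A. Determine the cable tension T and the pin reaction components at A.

T = 926.7 lb, A_x = 332.1 lb, A_y = 934.8 lb

ΣM about A: T·sin69°·18.1 − 1800·8.7 = 0 → T = 15660/(18.1·0.93358) = 926.748 ≈ 926.7 lb.
ΣF_x = 0: A_x − T·cos69° = 0 → A_x = 926.748 × 0.358368 = 332.1 lb.
ΣF_y = 0: A_y + T·sin69° − 1800 = 0 → A_y = 1800 − 926.748 × 0.93358 = 934.8 lb.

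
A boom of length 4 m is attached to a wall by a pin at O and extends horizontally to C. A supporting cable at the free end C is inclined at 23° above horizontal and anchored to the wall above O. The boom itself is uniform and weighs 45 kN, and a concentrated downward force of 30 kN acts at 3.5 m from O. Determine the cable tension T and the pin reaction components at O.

T = 124.8 kN, O_x = 114.8 kN, O_y = 26.25 kN

ΣM about O: T·sin23°·4 − 45·2 − 30·3.5 = 0 → T = 195/(4·0.390731) = 124.766 ≈ 124.8 kN.
ΣF_x = 0: O_x − T·cos23° = 0 → O_x = 124.766 × 0.920505 = 114.8 kN.
ΣF_y = 0: O_y + T·sin23° − 45 − 30 = 0 → O_y = 75 − 124.766 × 0.390731 = 26.25 kN.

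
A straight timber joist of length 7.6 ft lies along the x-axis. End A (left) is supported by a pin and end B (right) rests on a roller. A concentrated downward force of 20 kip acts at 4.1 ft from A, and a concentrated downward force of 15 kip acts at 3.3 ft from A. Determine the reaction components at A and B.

Taking moments about A: B_y·7.6 − 20·4.1 − 15·3.3 = 0 → B_y = 131.5/7.6 = 17.3026 ≈ 17.30 kip.
ΣF_y = 0: A_y + 17.3026 − 20 − 15 = 0 → A_y = 17.70 kip.
ΣF_x = 0: no horizontal applied forces, so A_x = 0.

A_x = 0, A_y = 17.70 kip, B_y = 17.30 kip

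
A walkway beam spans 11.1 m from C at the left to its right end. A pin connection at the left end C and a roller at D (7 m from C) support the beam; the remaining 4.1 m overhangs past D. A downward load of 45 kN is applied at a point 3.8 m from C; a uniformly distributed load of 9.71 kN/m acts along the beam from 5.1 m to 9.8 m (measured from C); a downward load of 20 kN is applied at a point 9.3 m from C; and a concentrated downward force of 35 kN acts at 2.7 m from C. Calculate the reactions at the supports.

C_x = 0, C_y = 32.57 kN, D_y = 113.1 kN

Resultant of the distributed load: 9.71 × 4.7 = 45.637 kN at 7.45 m from C.
Taking moments about C: D_y·7 − 45·3.8 − (9.71·4.7)·7.45 − 20·9.3 − 35·2.7 = 0 → D_y = 791.49565/7 = 113.071 ≈ 113.1 kN.
ΣF_y = 0: C_y + 113.071 − 45 − 9.71·4.7 − 20 − 35 = 0 → C_y = 32.57 kN.
ΣF_x = 0: no horizontal applied forces, so C_x = 0.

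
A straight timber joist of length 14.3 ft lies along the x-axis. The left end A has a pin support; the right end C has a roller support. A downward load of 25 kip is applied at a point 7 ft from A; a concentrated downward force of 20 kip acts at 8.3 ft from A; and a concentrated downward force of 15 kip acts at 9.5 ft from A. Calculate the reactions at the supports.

A_x = 0, A_y = 26.19 kip, C_y = 33.81 kip

ΣM about A: C_y·14.3 − 25·7 − 20·8.3 − 15·9.5 = 0 → C_y = 483.5/14.3 = 33.8112 ≈ 33.81 kip.
ΣF_y = 0: A_y + 33.8112 − 25 − 20 − 15 = 0 → A_y = 26.19 kip.
ΣF_x = 0: no horizontal applied forces, so A_x = 0.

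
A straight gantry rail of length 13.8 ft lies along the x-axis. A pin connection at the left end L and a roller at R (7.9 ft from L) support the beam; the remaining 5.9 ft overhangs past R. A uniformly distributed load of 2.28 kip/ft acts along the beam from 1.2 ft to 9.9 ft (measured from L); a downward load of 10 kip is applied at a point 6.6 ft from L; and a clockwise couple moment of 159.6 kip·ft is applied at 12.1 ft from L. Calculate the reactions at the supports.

L_x = 0, L_y = -12.66 kip, R_y = 42.49 kip

Resultant of the distributed load: 2.28 × 8.7 = 19.836 kip at 5.55 ft from L.
Taking moments about L: R_y·7.9 − (2.28·8.7)·5.55 − 10·6.6 − 159.6 = 0 → R_y = 335.6898/7.9 = 42.4924 ≈ 42.49 kip.
ΣF_y = 0: L_y + 42.4924 − 2.28·8.7 − 10 = 0 → L_y = -12.66 kip.
ΣF_x = 0: no horizontal applied forces, so L_x = 0.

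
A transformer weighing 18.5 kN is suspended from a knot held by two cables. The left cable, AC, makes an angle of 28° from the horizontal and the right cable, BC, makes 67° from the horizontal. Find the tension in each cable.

T_AC = 7.256 kN, T_BC = 16.40 kN

ΣF_x = 0: −T_AC·cos28° + T_BC·cos67° = 0 → T_BC = 2.25973·T_AC.
ΣF_y = 0: T_AC·sin28° + T_BC·sin67° = 18.5.
Substitute: T_AC·(0.469472 + 2.25973·0.920505) = 18.5 → T_AC = 7.25614 ≈ 7.256 kN.
Then T_BC = 2.25973 × 7.25614 = 16.40 kN.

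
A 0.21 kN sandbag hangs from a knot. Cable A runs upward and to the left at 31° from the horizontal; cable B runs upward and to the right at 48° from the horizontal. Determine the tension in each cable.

T_A = 0.1431 kN, T_B = 0.1834 kN

ΣF_x = 0: −T_A·cos31° + T_B·cos48° = 0 → T_B = 1.28102·T_A.
ΣF_y = 0: T_A·sin31° + T_B·sin48° = 0.21.
Substitute: T_A·(0.515038 + 1.28102·0.743145) = 0.21 → T_A = 0.143147 ≈ 0.1431 kN.
Then T_B = 1.28102 × 0.143147 = 0.1834 kN.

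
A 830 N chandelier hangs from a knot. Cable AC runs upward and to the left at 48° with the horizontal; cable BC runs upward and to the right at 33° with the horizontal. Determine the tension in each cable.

ΣF_x = 0: −T_AC·cos48° + T_BC·cos33° = 0 → T_BC = 0.797847·T_AC.
ΣF_y = 0: T_AC·sin48° + T_BC·sin33° = 830.
Substitute: T_AC·(0.743145 + 0.797847·0.544639) = 830 → T_AC = 704.773 ≈ 704.8 N.
Then T_BC = 0.797847 × 704.773 = 562.3 N.

T_AC = 704.8 N, T_BC = 562.3 N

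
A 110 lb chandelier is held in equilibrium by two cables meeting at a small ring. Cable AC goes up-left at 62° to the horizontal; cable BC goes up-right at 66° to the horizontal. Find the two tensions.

T_AC = 56.78 lb, T_BC = 65.53 lb

ΣF_x = 0: −T_AC·cos62° + T_BC·cos66° = 0 → T_BC = 1.15424·T_AC.
ΣF_y = 0: T_AC·sin62° + T_BC·sin66° = 110.
Substitute: T_AC·(0.882948 + 1.15424·0.913545) = 110 → T_AC = 56.7772 ≈ 56.78 lb.
Then T_BC = 1.15424 × 56.7772 = 65.53 lb.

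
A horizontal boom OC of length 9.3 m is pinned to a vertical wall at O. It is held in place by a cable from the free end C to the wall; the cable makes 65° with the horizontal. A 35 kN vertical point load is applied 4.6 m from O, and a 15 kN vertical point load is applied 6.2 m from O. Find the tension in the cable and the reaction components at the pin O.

ΣM about O: T·sin65°·9.3 − 35·4.6 − 15·6.2 = 0 → T = 254/(9.3·0.906308) = 30.1353 ≈ 30.14 kN.
ΣF_x = 0: O_x − T·cos65° = 0 → O_x = 30.1353 × 0.422618 = 12.74 kN.
ΣF_y = 0: O_y + T·sin65° − 35 − 15 = 0 → O_y = 50 − 30.1353 × 0.906308 = 22.69 kN.

T = 30.14 kN, O_x = 12.74 kN, O_y = 22.69 kN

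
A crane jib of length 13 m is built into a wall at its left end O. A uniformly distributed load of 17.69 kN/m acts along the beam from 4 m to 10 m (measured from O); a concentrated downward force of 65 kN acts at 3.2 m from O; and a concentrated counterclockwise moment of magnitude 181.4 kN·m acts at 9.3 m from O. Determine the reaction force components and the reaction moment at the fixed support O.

Resultant of the distributed load: 17.69 × 6 = 106.14 kN at 7 m from O.
ΣF_x = 0: O_x = 0.
ΣF_y = 0: O_y − 17.69·6 − 65 = 0 → O_y = 171.1 kN.
ΣM about O: M_O − (17.69·6)·7 − 65·3.2 + 181.4 = 0 → M_O = 769.6 kN·m.

O_x = 0, O_y = 171.1 kN, M_O = 769.6 kN·m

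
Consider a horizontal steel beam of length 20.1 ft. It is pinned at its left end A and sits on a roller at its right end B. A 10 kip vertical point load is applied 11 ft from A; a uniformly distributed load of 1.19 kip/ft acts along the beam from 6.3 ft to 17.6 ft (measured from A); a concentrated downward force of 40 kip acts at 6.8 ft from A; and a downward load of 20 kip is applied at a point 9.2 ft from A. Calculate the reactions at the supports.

Resultant of the distributed load: 1.19 × 11.3 = 13.447 kip at 11.95 ft from A.
ΣM about A: B_y·20.1 − 10·11 − (1.19·11.3)·11.95 − 40·6.8 − 20·9.2 = 0 → B_y = 726.69165/20.1 = 36.1538 ≈ 36.15 kip.
ΣF_y = 0: A_y + 36.1538 − 10 − 1.19·11.3 − 40 − 20 = 0 → A_y = 47.29 kip.
ΣF_x = 0: no horizontal applied forces, so A_x = 0.

A_x = 0, A_y = 47.29 kip, B_y = 36.15 kip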